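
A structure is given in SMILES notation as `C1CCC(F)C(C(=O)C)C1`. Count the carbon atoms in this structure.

Atom tally by fragment:
  cyclohexane ring core → C:6 H:12
  (− 2 ring H displaced by substituents)
  + F → F:1
  + COCH3 → C:2 H:3 O:1
Element totals:
  C: 8
  H: 13
  F: 1
  O: 1

8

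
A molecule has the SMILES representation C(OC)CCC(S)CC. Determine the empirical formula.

C7H16OS

Atom tally by fragment:
  CH3OCH2 → C:2 H:5 O:1
  CH2 → C:1 H:2
  CH2 → C:1 H:2
  CH(SH) → C:1 H:2 S:1
  CH2 → C:1 H:2
  CH3 → C:1 H:3
Element totals:
  C: 7
  H: 16
  O: 1
  S: 1
Molecular formula: C7H16OS.
gcd of subscripts (7, 16, 1, 1) = 1, so the empirical formula equals the molecular formula.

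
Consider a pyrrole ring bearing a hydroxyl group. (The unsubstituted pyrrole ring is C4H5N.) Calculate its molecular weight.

Atom tally by fragment:
  pyrrole ring core → C:4 H:5 N:1
  (− 1 ring H displaced by substituents)
  + OH → O:1 H:1
Element totals:
  C: 4
  H: 5
  N: 1
  O: 1
Molecular formula: C4H5NO.
  M = 4(12.011) + 5(1.008) + 14.007 + 15.999
    = 48.044 + 5.040 + 14.007 + 15.999 = 83.090

83.09 g/mol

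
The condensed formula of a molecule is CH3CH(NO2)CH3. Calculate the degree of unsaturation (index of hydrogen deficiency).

Atom tally by fragment:
  CH3 → C:1 H:3
  CH(NO2) → C:1 H:1 N:1 O:2
  CH3 → C:1 H:3
Element totals:
  C: 3
  H: 7
  N: 1
  O: 2
Molecular formula: C3H7NO2.
DoU = (2C + 2 + N − H − X) / 2 = (2·3 + 2 + 1 − 7 − 0) / 2 = 1.

1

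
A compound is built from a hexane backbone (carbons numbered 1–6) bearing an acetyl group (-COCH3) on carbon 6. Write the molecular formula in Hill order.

Atom tally by fragment:
  CH3 → C:1 H:3
  CH2 → C:1 H:2
  CH2 → C:1 H:2
  CH2 → C:1 H:2
  CH2 → C:1 H:2
  CH2COCH3 → C:3 H:5 O:1
Element totals:
  C: 8
  H: 16
  O: 1

C8H16O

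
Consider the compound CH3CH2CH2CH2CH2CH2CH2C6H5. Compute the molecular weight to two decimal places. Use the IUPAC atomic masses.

Element totals:
  C: 13
  H: 20
Molecular formula: C13H20.
  M = 13(12.011) + 20(1.008)
    = 156.143 + 20.160 = 176.303

176.30 g/mol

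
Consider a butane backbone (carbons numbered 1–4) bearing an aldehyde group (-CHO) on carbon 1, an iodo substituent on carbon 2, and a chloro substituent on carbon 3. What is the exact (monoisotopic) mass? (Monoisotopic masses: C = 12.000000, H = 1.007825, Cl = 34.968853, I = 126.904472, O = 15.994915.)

Atom tally by fragment:
  OHCCH2 → C:2 H:3 O:1
  CH(I) → C:1 H:1 I:1
  CH(Cl) → C:1 H:1 Cl:1
  CH3 → C:1 H:3
Element totals:
  C: 5
  H: 8
  Cl: 1
  I: 1
  O: 1
Molecular formula: C5H8ClIO.
  M = 5(12.0) + 8(1.007825) + 34.968853 + 126.904472 + 15.994915
    = 60.000000 + 8.062600 + 34.968853 + 126.904472 + 15.994915 = 245.930840

245.9308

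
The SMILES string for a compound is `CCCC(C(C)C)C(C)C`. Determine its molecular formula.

C10H22

Atom tally by fragment:
  CH3 → C:1 H:3
  CH2 → C:1 H:2
  CH2 → C:1 H:2
  CH(CH(CH3)2) → C:4 H:8
  CH(CH3) → C:2 H:4
  CH3 → C:1 H:3
Element totals:
  C: 10
  H: 22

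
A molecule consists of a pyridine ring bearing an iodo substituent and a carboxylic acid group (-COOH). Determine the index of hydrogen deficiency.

5

Atom tally by fragment:
  pyridine ring core → C:5 H:5 N:1
  (− 2 ring H displaced by substituents)
  + I → I:1
  + COOH → C:1 H:1 O:2
Element totals:
  C: 6
  H: 4
  I: 1
  N: 1
  O: 2
Molecular formula: C6H4INO2.
DoU = (2C + 2 + N − H − X) / 2 = (2·6 + 2 + 1 − 4 − 1) / 2 = 5.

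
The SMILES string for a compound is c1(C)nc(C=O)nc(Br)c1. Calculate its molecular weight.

201.02 g/mol

Atom tally by fragment:
  pyrimidine ring core → C:4 H:4 N:2
  (− 3 ring H displaced by substituents)
  + CH3 → C:1 H:3
  + CHO → C:1 H:1 O:1
  + Br → Br:1
Element totals:
  C: 6
  H: 5
  Br: 1
  N: 2
  O: 1
Molecular formula: C6H5BrN2O.
  M = 6(12.011) + 5(1.008) + 79.904 + 2(14.007) + 15.999
    = 72.066 + 5.040 + 79.904 + 28.014 + 15.999 = 201.023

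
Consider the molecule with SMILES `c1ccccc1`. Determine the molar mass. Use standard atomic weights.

78.11 g/mol

Atom tally by fragment:
  benzene ring core → C:6 H:6
Element totals:
  C: 6
  H: 6
Molecular formula: C6H6.
  M = 6(12.011) + 6(1.008)
    = 72.066 + 6.048 = 78.114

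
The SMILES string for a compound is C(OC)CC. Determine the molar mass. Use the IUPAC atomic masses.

Atom tally by fragment:
  CH3OCH2 → C:2 H:5 O:1
  CH2 → C:1 H:2
  CH3 → C:1 H:3
Element totals:
  C: 4
  H: 10
  O: 1
Molecular formula: C4H10O.
  M = 4(12.011) + 10(1.008) + 15.999
    = 48.044 + 10.080 + 15.999 = 74.123

74.12 g/mol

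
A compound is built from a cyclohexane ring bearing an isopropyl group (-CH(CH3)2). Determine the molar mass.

Atom tally by fragment:
  cyclohexane ring core → C:6 H:12
  (− 1 ring H displaced by substituents)
  + CH(CH3)2 → C:3 H:7
Element totals:
  C: 9
  H: 18
Molecular formula: C9H18.
  M = 9(12.011) + 18(1.008)
    = 108.099 + 18.144 = 126.243

126.24 g/mol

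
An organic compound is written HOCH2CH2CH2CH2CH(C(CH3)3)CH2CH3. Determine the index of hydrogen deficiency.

0

Atom tally by fragment:
  HOCH2CH2 → C:2 H:5 O:1
  CH2 → C:1 H:2
  CH2 → C:1 H:2
  CH(C(CH3)3) → C:5 H:10
  CH2 → C:1 H:2
  CH3 → C:1 H:3
Element totals:
  C: 11
  H: 24
  O: 1
Molecular formula: C11H24O.
DoU = (2C + 2 + N − H − X) / 2 = (2·11 + 2 + 0 − 24 − 0) / 2 = 0.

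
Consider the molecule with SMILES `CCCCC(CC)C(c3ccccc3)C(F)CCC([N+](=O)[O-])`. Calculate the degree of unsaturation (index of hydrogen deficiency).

Atom tally by fragment:
  CH3 → C:1 H:3
  CH2 → C:1 H:2
  CH2 → C:1 H:2
  CH2 → C:1 H:2
  CH(C2H5) → C:3 H:6
  CH(C6H5) → C:7 H:6
  CH(F) → C:1 H:1 F:1
  CH2 → C:1 H:2
  CH2 → C:1 H:2
  CH2NO2 → C:1 H:2 N:1 O:2
Element totals:
  C: 18
  H: 28
  F: 1
  N: 1
  O: 2
Molecular formula: C18H28FNO2.
DoU = (2C + 2 + N − H − X) / 2 = (2·18 + 2 + 1 − 28 − 1) / 2 = 5.

5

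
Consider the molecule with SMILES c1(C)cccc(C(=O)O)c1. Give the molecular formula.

Atom tally by fragment:
  benzene ring core → C:6 H:6
  (− 2 ring H displaced by substituents)
  + CH3 → C:1 H:3
  + COOH → C:1 H:1 O:2
Element totals:
  C: 8
  H: 8
  O: 2

C8H8O2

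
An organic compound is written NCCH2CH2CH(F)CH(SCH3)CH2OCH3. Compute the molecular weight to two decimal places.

191.26 g/mol

Element totals:
  C: 8
  H: 14
  F: 1
  N: 1
  O: 1
  S: 1
Molecular formula: C8H14FNOS.
  M = 8(12.011) + 14(1.008) + 18.998 + 14.007 + 15.999 + 32.06
    = 96.088 + 14.112 + 18.998 + 14.007 + 15.999 + 32.060 = 191.264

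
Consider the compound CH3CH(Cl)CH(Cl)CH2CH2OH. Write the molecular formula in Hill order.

C5H10Cl2O

Element totals:
  C: 5
  H: 10
  Cl: 2
  O: 1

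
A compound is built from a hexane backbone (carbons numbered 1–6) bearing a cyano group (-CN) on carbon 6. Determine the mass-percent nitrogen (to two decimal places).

Atom tally by fragment:
  CH3 → C:1 H:3
  CH2 → C:1 H:2
  CH2 → C:1 H:2
  CH2 → C:1 H:2
  CH2 → C:1 H:2
  CH2CN → C:2 H:2 N:1
Element totals:
  C: 7
  H: 13
  N: 1
Molecular formula: C7H13N.
Molar mass = 111.188 g/mol.
Mass from N: 1 × 14.007 = 14.007 g/mol.
%N = 14.007 / 111.188 × 100 = 12.60%.

12.60%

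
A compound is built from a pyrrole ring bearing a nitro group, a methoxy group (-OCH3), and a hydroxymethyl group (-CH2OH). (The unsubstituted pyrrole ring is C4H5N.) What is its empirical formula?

Atom tally by fragment:
  pyrrole ring core → C:4 H:5 N:1
  (− 3 ring H displaced by substituents)
  + NO2 → N:1 O:2
  + OCH3 → C:1 H:3 O:1
  + CH2OH → C:1 H:3 O:1
Element totals:
  C: 6
  H: 8
  N: 2
  O: 4
Molecular formula: C6H8N2O4.
gcd of subscripts = 2; dividing each by 2:
  C: 6/2 = 3
  H: 8/2 = 4
  N: 2/2 = 1
  O: 4/2 = 2

C3H4NO2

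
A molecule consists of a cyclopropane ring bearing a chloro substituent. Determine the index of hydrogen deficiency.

Atom tally by fragment:
  cyclopropane ring core → C:3 H:6
  (− 1 ring H displaced by substituents)
  + Cl → Cl:1
Element totals:
  C: 3
  H: 5
  Cl: 1
Molecular formula: C3H5Cl.
DoU = (2C + 2 + N − H − X) / 2 = (2·3 + 2 + 0 − 5 − 1) / 2 = 1.

1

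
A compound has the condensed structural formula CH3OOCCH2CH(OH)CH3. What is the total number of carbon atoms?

Atom tally by fragment:
  CH3OOCCH2 → C:3 H:5 O:2
  CH(OH) → C:1 H:2 O:1
  CH3 → C:1 H:3
Element totals:
  C: 5
  H: 10
  O: 3

5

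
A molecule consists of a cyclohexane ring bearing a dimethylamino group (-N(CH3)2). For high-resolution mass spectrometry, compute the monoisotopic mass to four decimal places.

127.1361

Atom tally by fragment:
  cyclohexane ring core → C:6 H:12
  (− 1 ring H displaced by substituents)
  + N(CH3)2 → N:1 C:2 H:6
Element totals:
  C: 8
  H: 17
  N: 1
Molecular formula: C8H17N.
  M = 8(12.0) + 17(1.007825) + 14.003074
    = 96.000000 + 17.133025 + 14.003074 = 127.136099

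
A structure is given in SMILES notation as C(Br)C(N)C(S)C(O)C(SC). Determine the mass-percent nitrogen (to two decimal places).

Atom tally by fragment:
  BrCH2 → C:1 H:2 Br:1
  CH(NH2) → C:1 H:3 N:1
  CH(SH) → C:1 H:2 S:1
  CH(OH) → C:1 H:2 O:1
  CH2SCH3 → C:2 H:5 S:1
Element totals:
  C: 6
  H: 14
  Br: 1
  N: 1
  O: 1
  S: 2
Molecular formula: C6H14BrNOS2.
Molar mass = 260.208 g/mol.
Mass from N: 1 × 14.007 = 14.007 g/mol.
%N = 14.007 / 260.208 × 100 = 5.38%.

5.38%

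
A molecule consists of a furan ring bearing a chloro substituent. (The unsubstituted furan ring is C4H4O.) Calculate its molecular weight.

Atom tally by fragment:
  furan ring core → C:4 H:4 O:1
  (− 1 ring H displaced by substituents)
  + Cl → Cl:1
Element totals:
  C: 4
  H: 3
  Cl: 1
  O: 1
Molecular formula: C4H3ClO.
  M = 4(12.011) + 3(1.008) + 35.45 + 15.999
    = 48.044 + 3.024 + 35.450 + 15.999 = 102.517

102.52 g/mol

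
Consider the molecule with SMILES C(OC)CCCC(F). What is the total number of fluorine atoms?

1

Atom tally by fragment:
  CH3OCH2 → C:2 H:5 O:1
  CH2 → C:1 H:2
  CH2 → C:1 H:2
  CH2 → C:1 H:2
  CH2F → C:1 H:2 F:1
Element totals:
  C: 6
  H: 13
  F: 1
  O: 1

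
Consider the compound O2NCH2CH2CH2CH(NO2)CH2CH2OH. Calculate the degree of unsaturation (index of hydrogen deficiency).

2

Atom tally by fragment:
  O2NCH2 → C:1 H:2 N:1 O:2
  CH2 → C:1 H:2
  CH2 → C:1 H:2
  CH(NO2) → C:1 H:1 N:1 O:2
  CH2CH2OH → C:2 H:5 O:1
Element totals:
  C: 6
  H: 12
  N: 2
  O: 5
Molecular formula: C6H12N2O5.
DoU = (2C + 2 + N − H − X) / 2 = (2·6 + 2 + 2 − 12 − 0) / 2 = 2.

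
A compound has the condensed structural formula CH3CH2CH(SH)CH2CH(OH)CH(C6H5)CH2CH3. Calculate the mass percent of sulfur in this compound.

13.45%

Element totals:
  C: 14
  H: 22
  O: 1
  S: 1
Molecular formula: C14H22OS.
Molar mass = 238.389 g/mol.
Mass from S: 1 × 32.06 = 32.060 g/mol.
%S = 32.060 / 238.389 × 100 = 13.45%.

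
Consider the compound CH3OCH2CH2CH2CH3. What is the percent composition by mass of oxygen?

18.15%

Element totals:
  C: 5
  H: 12
  O: 1
Molecular formula: C5H12O.
Molar mass = 88.150 g/mol.
Mass from O: 1 × 15.999 = 15.999 g/mol.
%O = 15.999 / 88.150 × 100 = 18.15%.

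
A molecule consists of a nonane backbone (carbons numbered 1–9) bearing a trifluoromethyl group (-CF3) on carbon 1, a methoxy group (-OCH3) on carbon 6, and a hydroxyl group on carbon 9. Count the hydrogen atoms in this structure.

21

Atom tally by fragment:
  F3CCH2 → C:2 H:2 F:3
  CH2 → C:1 H:2
  CH2 → C:1 H:2
  CH2 → C:1 H:2
  CH2 → C:1 H:2
  CH(OCH3) → C:2 H:4 O:1
  CH2 → C:1 H:2
  CH2 → C:1 H:2
  CH2OH → C:1 H:3 O:1
Element totals:
  C: 11
  H: 21
  F: 3
  O: 2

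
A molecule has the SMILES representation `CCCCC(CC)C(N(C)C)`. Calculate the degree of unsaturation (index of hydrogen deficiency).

0

Atom tally by fragment:
  CH3 → C:1 H:3
  CH2 → C:1 H:2
  CH2 → C:1 H:2
  CH2 → C:1 H:2
  CH(C2H5) → C:3 H:6
  CH2N(CH3)2 → C:3 H:8 N:1
Element totals:
  C: 10
  H: 23
  N: 1
Molecular formula: C10H23N.
DoU = (2C + 2 + N − H − X) / 2 = (2·10 + 2 + 1 − 23 − 0) / 2 = 0.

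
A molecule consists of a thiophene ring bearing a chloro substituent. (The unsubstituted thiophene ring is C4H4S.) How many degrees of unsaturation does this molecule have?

Atom tally by fragment:
  thiophene ring core → C:4 H:4 S:1
  (− 1 ring H displaced by substituents)
  + Cl → Cl:1
Element totals:
  C: 4
  H: 3
  Cl: 1
  S: 1
Molecular formula: C4H3ClS.
DoU = (2C + 2 + N − H − X) / 2 = (2·4 + 2 + 0 − 3 − 1) / 2 = 3.

3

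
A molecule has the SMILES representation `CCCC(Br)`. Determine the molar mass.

Atom tally by fragment:
  CH3 → C:1 H:3
  CH2 → C:1 H:2
  CH2 → C:1 H:2
  CH2Br → C:1 H:2 Br:1
Element totals:
  C: 4
  H: 9
  Br: 1
Molecular formula: C4H9Br.
  M = 4(12.011) + 9(1.008) + 79.904
    = 48.044 + 9.072 + 79.904 = 137.020

137.02 g/mol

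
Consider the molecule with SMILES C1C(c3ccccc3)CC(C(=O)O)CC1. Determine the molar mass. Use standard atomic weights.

Atom tally by fragment:
  cyclohexane ring core → C:6 H:12
  (− 2 ring H displaced by substituents)
  + C6H5 → C:6 H:5
  + COOH → C:1 H:1 O:2
Element totals:
  C: 13
  H: 16
  O: 2
Molecular formula: C13H16O2.
  M = 13(12.011) + 16(1.008) + 2(15.999)
    = 156.143 + 16.128 + 31.998 = 204.269

204.27 g/mol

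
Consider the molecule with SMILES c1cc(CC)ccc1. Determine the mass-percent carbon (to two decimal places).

90.51%

Atom tally by fragment:
  benzene ring core → C:6 H:6
  (− 1 ring H displaced by substituents)
  + C2H5 → C:2 H:5
Element totals:
  C: 8
  H: 10
Molecular formula: C8H10.
Molar mass = 106.168 g/mol.
Mass from C: 8 × 12.011 = 96.088 g/mol.
%C = 96.088 / 106.168 × 100 = 90.51%.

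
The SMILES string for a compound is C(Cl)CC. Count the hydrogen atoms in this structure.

Atom tally by fragment:
  ClCH2 → C:1 H:2 Cl:1
  CH2 → C:1 H:2
  CH3 → C:1 H:3
Element totals:
  C: 3
  H: 7
  Cl: 1

7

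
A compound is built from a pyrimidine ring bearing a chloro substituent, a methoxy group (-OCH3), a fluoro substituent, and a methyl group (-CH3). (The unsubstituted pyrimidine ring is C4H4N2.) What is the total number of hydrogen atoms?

6

Atom tally by fragment:
  pyrimidine ring core → C:4 H:4 N:2
  (− 4 ring H displaced by substituents)
  + Cl → Cl:1
  + OCH3 → C:1 H:3 O:1
  + F → F:1
  + CH3 → C:1 H:3
Element totals:
  C: 6
  H: 6
  Cl: 1
  F: 1
  N: 2
  O: 1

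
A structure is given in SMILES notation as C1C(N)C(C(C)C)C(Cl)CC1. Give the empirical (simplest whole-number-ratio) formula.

C9H18ClN

Atom tally by fragment:
  cyclohexane ring core → C:6 H:12
  (− 3 ring H displaced by substituents)
  + NH2 → N:1 H:2
  + CH(CH3)2 → C:3 H:7
  + Cl → Cl:1
Element totals:
  C: 9
  H: 18
  Cl: 1
  N: 1
Molecular formula: C9H18ClN.
gcd of subscripts (9, 1, 18, 1) = 1, so the empirical formula equals the molecular formula.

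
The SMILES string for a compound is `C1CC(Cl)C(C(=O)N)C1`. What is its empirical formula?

Atom tally by fragment:
  cyclopentane ring core → C:5 H:10
  (− 2 ring H displaced by substituents)
  + Cl → Cl:1
  + CONH2 → C:1 H:2 O:1 N:1
Element totals:
  C: 6
  H: 10
  Cl: 1
  N: 1
  O: 1
Molecular formula: C6H10ClNO.
gcd of subscripts (6, 1, 10, 1, 1) = 1, so the empirical formula equals the molecular formula.

C6H10ClNO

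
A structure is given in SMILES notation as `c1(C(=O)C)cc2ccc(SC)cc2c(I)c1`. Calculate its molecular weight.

342.19 g/mol

Atom tally by fragment:
  naphthalene ring system core → C:10 H:8
  (− 3 ring H displaced by substituents)
  + COCH3 → C:2 H:3 O:1
  + SCH3 → C:1 H:3 S:1
  + I → I:1
Element totals:
  C: 13
  H: 11
  I: 1
  O: 1
  S: 1
Molecular formula: C13H11IOS.
  M = 13(12.011) + 11(1.008) + 126.904 + 15.999 + 32.06
    = 156.143 + 11.088 + 126.904 + 15.999 + 32.060 = 342.194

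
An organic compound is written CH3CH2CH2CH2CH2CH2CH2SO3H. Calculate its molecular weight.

180.26 g/mol

Atom tally by fragment:
  CH3 → C:1 H:3
  CH2 → C:1 H:2
  CH2 → C:1 H:2
  CH2 → C:1 H:2
  CH2 → C:1 H:2
  CH2 → C:1 H:2
  CH2SO3H → C:1 H:3 S:1 O:3
Element totals:
  C: 7
  H: 16
  O: 3
  S: 1
Molecular formula: C7H16O3S.
  M = 7(12.011) + 16(1.008) + 3(15.999) + 32.06
    = 84.077 + 16.128 + 47.997 + 32.060 = 180.262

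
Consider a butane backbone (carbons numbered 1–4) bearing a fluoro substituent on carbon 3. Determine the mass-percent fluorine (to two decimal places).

Atom tally by fragment:
  CH3 → C:1 H:3
  CH2 → C:1 H:2
  CH(F) → C:1 H:1 F:1
  CH3 → C:1 H:3
Element totals:
  C: 4
  H: 9
  F: 1
Molecular formula: C4H9F.
Molar mass = 76.114 g/mol.
Mass from F: 1 × 18.998 = 18.998 g/mol.
%F = 18.998 / 76.114 × 100 = 24.96%.

24.96%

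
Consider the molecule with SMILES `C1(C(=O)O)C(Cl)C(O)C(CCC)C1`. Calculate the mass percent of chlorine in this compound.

Atom tally by fragment:
  cyclopentane ring core → C:5 H:10
  (− 4 ring H displaced by substituents)
  + COOH → C:1 H:1 O:2
  + Cl → Cl:1
  + OH → O:1 H:1
  + CH2CH2CH3 → C:3 H:7
Element totals:
  C: 9
  H: 15
  Cl: 1
  O: 3
Molecular formula: C9H15ClO3.
Molar mass = 206.666 g/mol.
Mass from Cl: 1 × 35.45 = 35.450 g/mol.
%Cl = 35.450 / 206.666 × 100 = 17.15%.

17.15%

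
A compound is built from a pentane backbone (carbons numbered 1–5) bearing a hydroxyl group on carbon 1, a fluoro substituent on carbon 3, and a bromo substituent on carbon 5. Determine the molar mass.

185.04 g/mol

Atom tally by fragment:
  HOCH2 → C:1 H:3 O:1
  CH2 → C:1 H:2
  CH(F) → C:1 H:1 F:1
  CH2 → C:1 H:2
  CH2Br → C:1 H:2 Br:1
Element totals:
  C: 5
  H: 10
  Br: 1
  F: 1
  O: 1
Molecular formula: C5H10BrFO.
  M = 5(12.011) + 10(1.008) + 79.904 + 18.998 + 15.999
    = 60.055 + 10.080 + 79.904 + 18.998 + 15.999 = 185.036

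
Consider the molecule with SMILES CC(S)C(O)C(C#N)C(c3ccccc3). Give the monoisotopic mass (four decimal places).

221.0874

Atom tally by fragment:
  CH3 → C:1 H:3
  CH(SH) → C:1 H:2 S:1
  CH(OH) → C:1 H:2 O:1
  CH(CN) → C:2 H:1 N:1
  CH2C6H5 → C:7 H:7
Element totals:
  C: 12
  H: 15
  N: 1
  O: 1
  S: 1
Molecular formula: C12H15NOS.
  M = 12(12.0) + 15(1.007825) + 14.003074 + 15.994915 + 31.972071
    = 144.000000 + 15.117375 + 14.003074 + 15.994915 + 31.972071 = 221.087435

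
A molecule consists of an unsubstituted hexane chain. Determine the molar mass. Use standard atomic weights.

Atom tally by fragment:
  CH3 → C:1 H:3
  CH2 → C:1 H:2
  CH2 → C:1 H:2
  CH2 → C:1 H:2
  CH2 → C:1 H:2
  CH3 → C:1 H:3
Element totals:
  C: 6
  H: 14
Molecular formula: C6H14.
  M = 6(12.011) + 14(1.008)
    = 72.066 + 14.112 = 86.178

86.18 g/mol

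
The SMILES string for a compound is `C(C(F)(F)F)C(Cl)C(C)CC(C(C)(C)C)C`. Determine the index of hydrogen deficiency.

Atom tally by fragment:
  F3CCH2 → C:2 H:2 F:3
  CH(Cl) → C:1 H:1 Cl:1
  CH(CH3) → C:2 H:4
  CH2 → C:1 H:2
  CH(C(CH3)3) → C:5 H:10
  CH3 → C:1 H:3
Element totals:
  C: 12
  H: 22
  Cl: 1
  F: 3
Molecular formula: C12H22ClF3.
DoU = (2C + 2 + N − H − X) / 2 = (2·12 + 2 + 0 − 22 − 4) / 2 = 0.

0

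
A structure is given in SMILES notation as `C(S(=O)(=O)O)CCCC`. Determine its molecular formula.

Atom tally by fragment:
  HO3SCH2 → C:1 H:3 S:1 O:3
  CH2 → C:1 H:2
  CH2 → C:1 H:2
  CH2 → C:1 H:2
  CH3 → C:1 H:3
Element totals:
  C: 5
  H: 12
  O: 3
  S: 1

C5H12O3S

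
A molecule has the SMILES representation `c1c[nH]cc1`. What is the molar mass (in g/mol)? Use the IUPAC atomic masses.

Atom tally by fragment:
  pyrrole ring core → C:4 H:5 N:1
Element totals:
  C: 4
  H: 5
  N: 1
Molecular formula: C4H5N.
  M = 4(12.011) + 5(1.008) + 14.007
    = 48.044 + 5.040 + 14.007 = 67.091

67.09 g/mol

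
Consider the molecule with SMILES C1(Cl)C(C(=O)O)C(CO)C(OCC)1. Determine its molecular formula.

C8H13ClO4

Atom tally by fragment:
  cyclobutane ring core → C:4 H:8
  (− 4 ring H displaced by substituents)
  + Cl → Cl:1
  + COOH → C:1 H:1 O:2
  + CH2OH → C:1 H:3 O:1
  + OC2H5 → C:2 H:5 O:1
Element totals:
  C: 8
  H: 13
  Cl: 1
  O: 4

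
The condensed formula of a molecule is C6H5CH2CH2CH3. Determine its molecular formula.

Atom tally by fragment:
  benzene ring core → C:6 H:6
  (− 1 ring H displaced by substituents)
  + CH2CH2CH3 → C:3 H:7
Element totals:
  C: 9
  H: 12

C9H12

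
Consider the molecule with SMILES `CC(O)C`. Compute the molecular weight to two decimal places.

Atom tally by fragment:
  CH3 → C:1 H:3
  CH(OH) → C:1 H:2 O:1
  CH3 → C:1 H:3
Element totals:
  C: 3
  H: 8
  O: 1
Molecular formula: C3H8O.
  M = 3(12.011) + 8(1.008) + 15.999
    = 36.033 + 8.064 + 15.999 = 60.096

60.10 g/mol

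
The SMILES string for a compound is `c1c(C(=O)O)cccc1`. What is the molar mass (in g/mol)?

122.12 g/mol

Atom tally by fragment:
  benzene ring core → C:6 H:6
  (− 1 ring H displaced by substituents)
  + COOH → C:1 H:1 O:2
Element totals:
  C: 7
  H: 6
  O: 2
Molecular formula: C7H6O2.
  M = 7(12.011) + 6(1.008) + 2(15.999)
    = 84.077 + 6.048 + 31.998 = 122.123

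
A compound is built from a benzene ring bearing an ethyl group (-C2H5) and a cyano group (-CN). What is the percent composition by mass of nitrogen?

10.68%

Atom tally by fragment:
  benzene ring core → C:6 H:6
  (− 2 ring H displaced by substituents)
  + C2H5 → C:2 H:5
  + CN → C:1 N:1
Element totals:
  C: 9
  H: 9
  N: 1
Molecular formula: C9H9N.
Molar mass = 131.178 g/mol.
Mass from N: 1 × 14.007 = 14.007 g/mol.
%N = 14.007 / 131.178 × 100 = 10.68%.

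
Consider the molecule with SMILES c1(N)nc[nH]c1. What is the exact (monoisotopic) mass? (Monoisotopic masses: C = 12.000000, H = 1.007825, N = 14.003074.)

Atom tally by fragment:
  imidazole ring core → C:3 H:4 N:2
  (− 1 ring H displaced by substituents)
  + NH2 → N:1 H:2
Element totals:
  C: 3
  H: 5
  N: 3
Molecular formula: C3H5N3.
  M = 3(12.0) + 5(1.007825) + 3(14.003074)
    = 36.000000 + 5.039125 + 42.009222 = 83.048347

83.0483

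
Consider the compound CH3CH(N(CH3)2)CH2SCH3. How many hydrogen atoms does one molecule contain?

15

Atom tally by fragment:
  CH3 → C:1 H:3
  CH(N(CH3)2) → C:3 H:7 N:1
  CH2SCH3 → C:2 H:5 S:1
Element totals:
  C: 6
  H: 15
  N: 1
  S: 1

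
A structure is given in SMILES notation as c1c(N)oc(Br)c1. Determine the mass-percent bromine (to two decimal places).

Atom tally by fragment:
  furan ring core → C:4 H:4 O:1
  (− 2 ring H displaced by substituents)
  + NH2 → N:1 H:2
  + Br → Br:1
Element totals:
  C: 4
  H: 4
  Br: 1
  N: 1
  O: 1
Molecular formula: C4H4BrNO.
Molar mass = 161.986 g/mol.
Mass from Br: 1 × 79.904 = 79.904 g/mol.
%Br = 79.904 / 161.986 × 100 = 49.33%.

49.33%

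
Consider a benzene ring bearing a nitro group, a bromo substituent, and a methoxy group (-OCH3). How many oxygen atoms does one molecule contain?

3

Atom tally by fragment:
  benzene ring core → C:6 H:6
  (− 3 ring H displaced by substituents)
  + NO2 → N:1 O:2
  + Br → Br:1
  + OCH3 → C:1 H:3 O:1
Element totals:
  C: 7
  H: 6
  Br: 1
  N: 1
  O: 3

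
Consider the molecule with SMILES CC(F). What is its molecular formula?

C2H5F

Atom tally by fragment:
  CH3 → C:1 H:3
  CH2F → C:1 H:2 F:1
Element totals:
  C: 2
  H: 5
  F: 1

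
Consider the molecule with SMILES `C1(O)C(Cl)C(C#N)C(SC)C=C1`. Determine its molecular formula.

Atom tally by fragment:
  cyclohexene ring core → C:6 H:10
  (− 4 ring H displaced by substituents)
  + OH → O:1 H:1
  + Cl → Cl:1
  + CN → C:1 N:1
  + SCH3 → C:1 H:3 S:1
Element totals:
  C: 8
  H: 10
  Cl: 1
  N: 1
  O: 1
  S: 1

C8H10ClNOS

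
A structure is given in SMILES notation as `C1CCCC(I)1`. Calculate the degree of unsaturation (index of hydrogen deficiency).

Atom tally by fragment:
  cyclopentane ring core → C:5 H:10
  (− 1 ring H displaced by substituents)
  + I → I:1
Element totals:
  C: 5
  H: 9
  I: 1
Molecular formula: C5H9I.
DoU = (2C + 2 + N − H − X) / 2 = (2·5 + 2 + 0 − 9 − 1) / 2 = 1.

1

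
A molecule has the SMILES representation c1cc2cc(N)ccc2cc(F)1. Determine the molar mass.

Atom tally by fragment:
  naphthalene ring system core → C:10 H:8
  (− 2 ring H displaced by substituents)
  + NH2 → N:1 H:2
  + F → F:1
Element totals:
  C: 10
  H: 8
  F: 1
  N: 1
Molecular formula: C10H8FN.
  M = 10(12.011) + 8(1.008) + 18.998 + 14.007
    = 120.110 + 8.064 + 18.998 + 14.007 = 161.179

161.18 g/mol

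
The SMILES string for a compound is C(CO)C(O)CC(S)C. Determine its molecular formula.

C6H14O2S

Atom tally by fragment:
  HOCH2CH2 → C:2 H:5 O:1
  CH(OH) → C:1 H:2 O:1
  CH2 → C:1 H:2
  CH(SH) → C:1 H:2 S:1
  CH3 → C:1 H:3
Element totals:
  C: 6
  H: 14
  O: 2
  S: 1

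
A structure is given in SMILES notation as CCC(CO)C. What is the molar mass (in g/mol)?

Atom tally by fragment:
  CH3 → C:1 H:3
  CH2 → C:1 H:2
  CH(CH2OH) → C:2 H:4 O:1
  CH3 → C:1 H:3
Element totals:
  C: 5
  H: 12
  O: 1
Molecular formula: C5H12O.
  M = 5(12.011) + 12(1.008) + 15.999
    = 60.055 + 12.096 + 15.999 = 88.150

88.15 g/mol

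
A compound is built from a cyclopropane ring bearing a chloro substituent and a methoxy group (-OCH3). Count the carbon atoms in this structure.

4

Atom tally by fragment:
  cyclopropane ring core → C:3 H:6
  (− 2 ring H displaced by substituents)
  + Cl → Cl:1
  + OCH3 → C:1 H:3 O:1
Element totals:
  C: 4
  H: 7
  Cl: 1
  O: 1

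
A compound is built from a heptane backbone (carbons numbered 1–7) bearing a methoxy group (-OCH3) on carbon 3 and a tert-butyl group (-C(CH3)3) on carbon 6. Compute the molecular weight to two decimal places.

186.34 g/mol

Atom tally by fragment:
  CH3 → C:1 H:3
  CH2 → C:1 H:2
  CH(OCH3) → C:2 H:4 O:1
  CH2 → C:1 H:2
  CH2 → C:1 H:2
  CH(C(CH3)3) → C:5 H:10
  CH3 → C:1 H:3
Element totals:
  C: 12
  H: 26
  O: 1
Molecular formula: C12H26O.
  M = 12(12.011) + 26(1.008) + 15.999
    = 144.132 + 26.208 + 15.999 = 186.339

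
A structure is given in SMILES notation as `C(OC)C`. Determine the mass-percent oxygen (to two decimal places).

Atom tally by fragment:
  CH3OCH2 → C:2 H:5 O:1
  CH3 → C:1 H:3
Element totals:
  C: 3
  H: 8
  O: 1
Molecular formula: C3H8O.
Molar mass = 60.096 g/mol.
Mass from O: 1 × 15.999 = 15.999 g/mol.
%O = 15.999 / 60.096 × 100 = 26.62%.

26.62%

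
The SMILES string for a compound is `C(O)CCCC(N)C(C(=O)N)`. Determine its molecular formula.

C7H16N2O2

Atom tally by fragment:
  HOCH2 → C:1 H:3 O:1
  CH2 → C:1 H:2
  CH2 → C:1 H:2
  CH2 → C:1 H:2
  CH(NH2) → C:1 H:3 N:1
  CH2CONH2 → C:2 H:4 O:1 N:1
Element totals:
  C: 7
  H: 16
  N: 2
  O: 2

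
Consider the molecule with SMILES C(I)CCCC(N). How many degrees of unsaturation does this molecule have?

Atom tally by fragment:
  ICH2 → C:1 H:2 I:1
  CH2 → C:1 H:2
  CH2 → C:1 H:2
  CH2 → C:1 H:2
  CH2NH2 → C:1 H:4 N:1
Element totals:
  C: 5
  H: 12
  I: 1
  N: 1
Molecular formula: C5H12IN.
DoU = (2C + 2 + N − H − X) / 2 = (2·5 + 2 + 1 − 12 − 1) / 2 = 0.

0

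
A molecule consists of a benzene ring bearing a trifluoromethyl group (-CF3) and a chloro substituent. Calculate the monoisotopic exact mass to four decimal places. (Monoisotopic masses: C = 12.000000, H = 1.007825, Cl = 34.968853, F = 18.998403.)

Atom tally by fragment:
  benzene ring core → C:6 H:6
  (− 2 ring H displaced by substituents)
  + CF3 → C:1 F:3
  + Cl → Cl:1
Element totals:
  C: 7
  H: 4
  Cl: 1
  F: 3
Molecular formula: C7H4ClF3.
  M = 7(12.0) + 4(1.007825) + 34.968853 + 3(18.998403)
    = 84.000000 + 4.031300 + 34.968853 + 56.995209 = 179.995362

179.9954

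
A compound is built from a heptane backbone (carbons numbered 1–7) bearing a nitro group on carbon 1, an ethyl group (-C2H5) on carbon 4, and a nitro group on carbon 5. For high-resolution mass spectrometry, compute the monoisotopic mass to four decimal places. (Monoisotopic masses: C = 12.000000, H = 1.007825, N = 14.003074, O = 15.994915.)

218.1267

Atom tally by fragment:
  O2NCH2 → C:1 H:2 N:1 O:2
  CH2 → C:1 H:2
  CH2 → C:1 H:2
  CH(C2H5) → C:3 H:6
  CH(NO2) → C:1 H:1 N:1 O:2
  CH2 → C:1 H:2
  CH3 → C:1 H:3
Element totals:
  C: 9
  H: 18
  N: 2
  O: 4
Molecular formula: C9H18N2O4.
  M = 9(12.0) + 18(1.007825) + 2(14.003074) + 4(15.994915)
    = 108.000000 + 18.140850 + 28.006148 + 63.979660 = 218.126658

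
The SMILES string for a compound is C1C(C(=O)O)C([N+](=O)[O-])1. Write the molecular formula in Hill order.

Atom tally by fragment:
  cyclopropane ring core → C:3 H:6
  (− 2 ring H displaced by substituents)
  + COOH → C:1 H:1 O:2
  + NO2 → N:1 O:2
Element totals:
  C: 4
  H: 5
  N: 1
  O: 4

C4H5NO4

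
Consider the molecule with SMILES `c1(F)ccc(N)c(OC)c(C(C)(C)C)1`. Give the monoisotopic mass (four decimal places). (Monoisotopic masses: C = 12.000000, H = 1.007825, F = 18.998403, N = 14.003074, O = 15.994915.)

197.1216

Atom tally by fragment:
  benzene ring core → C:6 H:6
  (− 4 ring H displaced by substituents)
  + F → F:1
  + NH2 → N:1 H:2
  + OCH3 → C:1 H:3 O:1
  + C(CH3)3 → C:4 H:9
Element totals:
  C: 11
  H: 16
  F: 1
  N: 1
  O: 1
Molecular formula: C11H16FNO.
  M = 11(12.0) + 16(1.007825) + 18.998403 + 14.003074 + 15.994915
    = 132.000000 + 16.125200 + 18.998403 + 14.003074 + 15.994915 = 197.121592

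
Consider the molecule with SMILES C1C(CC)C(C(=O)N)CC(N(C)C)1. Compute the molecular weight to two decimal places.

184.28 g/mol

Atom tally by fragment:
  cyclopentane ring core → C:5 H:10
  (− 3 ring H displaced by substituents)
  + C2H5 → C:2 H:5
  + CONH2 → C:1 H:2 O:1 N:1
  + N(CH3)2 → N:1 C:2 H:6
Element totals:
  C: 10
  H: 20
  N: 2
  O: 1
Molecular formula: C10H20N2O.
  M = 10(12.011) + 20(1.008) + 2(14.007) + 15.999
    = 120.110 + 20.160 + 28.014 + 15.999 = 184.283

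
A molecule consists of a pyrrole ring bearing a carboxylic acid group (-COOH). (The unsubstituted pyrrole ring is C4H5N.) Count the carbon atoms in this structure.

Atom tally by fragment:
  pyrrole ring core → C:4 H:5 N:1
  (− 1 ring H displaced by substituents)
  + COOH → C:1 H:1 O:2
Element totals:
  C: 5
  H: 5
  N: 1
  O: 2

5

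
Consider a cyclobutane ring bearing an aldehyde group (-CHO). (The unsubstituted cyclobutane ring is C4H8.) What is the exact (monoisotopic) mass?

84.0575

Atom tally by fragment:
  cyclobutane ring core → C:4 H:8
  (− 1 ring H displaced by substituents)
  + CHO → C:1 H:1 O:1
Element totals:
  C: 5
  H: 8
  O: 1
Molecular formula: C5H8O.
  M = 5(12.0) + 8(1.007825) + 15.994915
    = 60.000000 + 8.062600 + 15.994915 = 84.057515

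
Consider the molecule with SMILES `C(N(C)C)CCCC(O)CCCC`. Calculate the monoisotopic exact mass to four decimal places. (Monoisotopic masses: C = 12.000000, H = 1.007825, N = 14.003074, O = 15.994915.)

Atom tally by fragment:
  (CH3)2NCH2 → C:3 H:8 N:1
  CH2 → C:1 H:2
  CH2 → C:1 H:2
  CH2 → C:1 H:2
  CH(OH) → C:1 H:2 O:1
  CH2 → C:1 H:2
  CH2 → C:1 H:2
  CH2 → C:1 H:2
  CH3 → C:1 H:3
Element totals:
  C: 11
  H: 25
  N: 1
  O: 1
Molecular formula: C11H25NO.
  M = 11(12.0) + 25(1.007825) + 14.003074 + 15.994915
    = 132.000000 + 25.195625 + 14.003074 + 15.994915 = 187.193614

187.1936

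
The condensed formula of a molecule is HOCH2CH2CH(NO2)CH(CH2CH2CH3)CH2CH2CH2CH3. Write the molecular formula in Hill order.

C11H23NO3

Element totals:
  C: 11
  H: 23
  N: 1
  O: 3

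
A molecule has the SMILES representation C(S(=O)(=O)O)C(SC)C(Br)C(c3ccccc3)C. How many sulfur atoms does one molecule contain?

2

Atom tally by fragment:
  HO3SCH2 → C:1 H:3 S:1 O:3
  CH(SCH3) → C:2 H:4 S:1
  CH(Br) → C:1 H:1 Br:1
  CH(C6H5) → C:7 H:6
  CH3 → C:1 H:3
Element totals:
  C: 12
  H: 17
  Br: 1
  O: 3
  S: 2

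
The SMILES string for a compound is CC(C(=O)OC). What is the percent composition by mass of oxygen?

36.32%

Atom tally by fragment:
  CH3 → C:1 H:3
  CH2COOCH3 → C:3 H:5 O:2
Element totals:
  C: 4
  H: 8
  O: 2
Molecular formula: C4H8O2.
Molar mass = 88.106 g/mol.
Mass from O: 2 × 15.999 = 31.998 g/mol.
%O = 31.998 / 88.106 × 100 = 36.32%.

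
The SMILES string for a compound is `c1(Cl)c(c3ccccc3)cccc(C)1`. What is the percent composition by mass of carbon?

Atom tally by fragment:
  benzene ring core → C:6 H:6
  (− 3 ring H displaced by substituents)
  + Cl → Cl:1
  + C6H5 → C:6 H:5
  + CH3 → C:1 H:3
Element totals:
  C: 13
  H: 11
  Cl: 1
Molecular formula: C13H11Cl.
Molar mass = 202.681 g/mol.
Mass from C: 13 × 12.011 = 156.143 g/mol.
%C = 156.143 / 202.681 × 100 = 77.04%.

77.04%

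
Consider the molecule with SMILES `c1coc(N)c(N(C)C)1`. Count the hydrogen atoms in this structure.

10

Atom tally by fragment:
  furan ring core → C:4 H:4 O:1
  (− 2 ring H displaced by substituents)
  + NH2 → N:1 H:2
  + N(CH3)2 → N:1 C:2 H:6
Element totals:
  C: 6
  H: 10
  N: 2
  O: 1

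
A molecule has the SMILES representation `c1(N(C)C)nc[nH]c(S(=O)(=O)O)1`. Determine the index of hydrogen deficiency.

3

Atom tally by fragment:
  imidazole ring core → C:3 H:4 N:2
  (− 2 ring H displaced by substituents)
  + N(CH3)2 → N:1 C:2 H:6
  + SO3H → S:1 O:3 H:1
Element totals:
  C: 5
  H: 9
  N: 3
  O: 3
  S: 1
Molecular formula: C5H9N3O3S.
DoU = (2C + 2 + N − H − X) / 2 = (2·5 + 2 + 3 − 9 − 0) / 2 = 3.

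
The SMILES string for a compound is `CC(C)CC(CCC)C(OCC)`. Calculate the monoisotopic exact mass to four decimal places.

Atom tally by fragment:
  CH3 → C:1 H:3
  CH(CH3) → C:2 H:4
  CH2 → C:1 H:2
  CH(CH2CH2CH3) → C:4 H:8
  CH2OC2H5 → C:3 H:7 O:1
Element totals:
  C: 11
  H: 24
  O: 1
Molecular formula: C11H24O.
  M = 11(12.0) + 24(1.007825) + 15.994915
    = 132.000000 + 24.187800 + 15.994915 = 172.182715

172.1827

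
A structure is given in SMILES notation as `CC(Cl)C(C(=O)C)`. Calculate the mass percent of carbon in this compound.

49.81%

Atom tally by fragment:
  CH3 → C:1 H:3
  CH(Cl) → C:1 H:1 Cl:1
  CH2COCH3 → C:3 H:5 O:1
Element totals:
  C: 5
  H: 9
  Cl: 1
  O: 1
Molecular formula: C5H9ClO.
Molar mass = 120.576 g/mol.
Mass from C: 5 × 12.011 = 60.055 g/mol.
%C = 60.055 / 120.576 × 100 = 49.81%.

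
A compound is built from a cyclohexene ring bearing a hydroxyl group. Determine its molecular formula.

C6H10O

Atom tally by fragment:
  cyclohexene ring core → C:6 H:10
  (− 1 ring H displaced by substituents)
  + OH → O:1 H:1
Element totals:
  C: 6
  H: 10
  O: 1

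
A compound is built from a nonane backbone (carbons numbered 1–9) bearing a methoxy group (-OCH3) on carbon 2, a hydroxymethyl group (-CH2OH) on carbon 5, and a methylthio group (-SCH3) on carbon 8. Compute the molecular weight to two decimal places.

234.40 g/mol

Atom tally by fragment:
  CH3 → C:1 H:3
  CH(OCH3) → C:2 H:4 O:1
  CH2 → C:1 H:2
  CH2 → C:1 H:2
  CH(CH2OH) → C:2 H:4 O:1
  CH2 → C:1 H:2
  CH2 → C:1 H:2
  CH(SCH3) → C:2 H:4 S:1
  CH3 → C:1 H:3
Element totals:
  C: 12
  H: 26
  O: 2
  S: 1
Molecular formula: C12H26O2S.
  M = 12(12.011) + 26(1.008) + 2(15.999) + 32.06
    = 144.132 + 26.208 + 31.998 + 32.060 = 234.398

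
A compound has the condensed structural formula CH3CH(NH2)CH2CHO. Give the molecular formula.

Atom tally by fragment:
  CH3 → C:1 H:3
  CH(NH2) → C:1 H:3 N:1
  CH2CHO → C:2 H:3 O:1
Element totals:
  C: 4
  H: 9
  N: 1
  O: 1

C4H9NO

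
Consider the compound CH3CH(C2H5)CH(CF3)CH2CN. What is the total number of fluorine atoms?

Atom tally by fragment:
  CH3 → C:1 H:3
  CH(C2H5) → C:3 H:6
  CH(CF3) → C:2 H:1 F:3
  CH2CN → C:2 H:2 N:1
Element totals:
  C: 8
  H: 12
  F: 3
  N: 1

3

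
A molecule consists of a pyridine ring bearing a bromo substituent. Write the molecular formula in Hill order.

C5H4BrN

Atom tally by fragment:
  pyridine ring core → C:5 H:5 N:1
  (− 1 ring H displaced by substituents)
  + Br → Br:1
Element totals:
  C: 5
  H: 4
  Br: 1
  N: 1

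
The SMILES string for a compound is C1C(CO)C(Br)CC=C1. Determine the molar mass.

Atom tally by fragment:
  cyclohexene ring core → C:6 H:10
  (− 2 ring H displaced by substituents)
  + CH2OH → C:1 H:3 O:1
  + Br → Br:1
Element totals:
  C: 7
  H: 11
  Br: 1
  O: 1
Molecular formula: C7H11BrO.
  M = 7(12.011) + 11(1.008) + 79.904 + 15.999
    = 84.077 + 11.088 + 79.904 + 15.999 = 191.068

191.07 g/mol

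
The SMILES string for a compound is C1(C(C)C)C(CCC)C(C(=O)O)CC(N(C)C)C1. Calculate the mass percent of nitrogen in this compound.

5.48%

Atom tally by fragment:
  cyclohexane ring core → C:6 H:12
  (− 4 ring H displaced by substituents)
  + CH(CH3)2 → C:3 H:7
  + CH2CH2CH3 → C:3 H:7
  + COOH → C:1 H:1 O:2
  + N(CH3)2 → N:1 C:2 H:6
Element totals:
  C: 15
  H: 29
  N: 1
  O: 2
Molecular formula: C15H29NO2.
Molar mass = 255.402 g/mol.
Mass from N: 1 × 14.007 = 14.007 g/mol.
%N = 14.007 / 255.402 × 100 = 5.48%.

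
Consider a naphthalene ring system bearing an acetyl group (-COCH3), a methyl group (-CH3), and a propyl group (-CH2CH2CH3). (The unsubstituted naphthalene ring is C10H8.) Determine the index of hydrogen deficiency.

Atom tally by fragment:
  naphthalene ring system core → C:10 H:8
  (− 3 ring H displaced by substituents)
  + COCH3 → C:2 H:3 O:1
  + CH3 → C:1 H:3
  + CH2CH2CH3 → C:3 H:7
Element totals:
  C: 16
  H: 18
  O: 1
Molecular formula: C16H18O.
DoU = (2C + 2 + N − H − X) / 2 = (2·16 + 2 + 0 − 18 − 0) / 2 = 8.

8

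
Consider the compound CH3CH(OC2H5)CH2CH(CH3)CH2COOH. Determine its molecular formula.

C9H18O3

Atom tally by fragment:
  CH3 → C:1 H:3
  CH(OC2H5) → C:3 H:6 O:1
  CH2 → C:1 H:2
  CH(CH3) → C:2 H:4
  CH2COOH → C:2 H:3 O:2
Element totals:
  C: 9
  H: 18
  O: 3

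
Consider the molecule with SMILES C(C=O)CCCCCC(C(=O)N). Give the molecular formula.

Atom tally by fragment:
  OHCCH2 → C:2 H:3 O:1
  CH2 → C:1 H:2
  CH2 → C:1 H:2
  CH2 → C:1 H:2
  CH2 → C:1 H:2
  CH2 → C:1 H:2
  CH2CONH2 → C:2 H:4 O:1 N:1
Element totals:
  C: 9
  H: 17
  N: 1
  O: 2

C9H17NO2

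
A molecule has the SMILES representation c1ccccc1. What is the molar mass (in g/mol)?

Atom tally by fragment:
  benzene ring core → C:6 H:6
Element totals:
  C: 6
  H: 6
Molecular formula: C6H6.
  M = 6(12.011) + 6(1.008)
    = 72.066 + 6.048 = 78.114

78.11 g/mol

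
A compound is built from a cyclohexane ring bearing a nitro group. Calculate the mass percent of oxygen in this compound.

Atom tally by fragment:
  cyclohexane ring core → C:6 H:12
  (− 1 ring H displaced by substituents)
  + NO2 → N:1 O:2
Element totals:
  C: 6
  H: 11
  N: 1
  O: 2
Molecular formula: C6H11NO2.
Molar mass = 129.159 g/mol.
Mass from O: 2 × 15.999 = 31.998 g/mol.
%O = 31.998 / 129.159 × 100 = 24.77%.

24.77%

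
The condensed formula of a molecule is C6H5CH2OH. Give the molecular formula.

Element totals:
  C: 7
  H: 8
  O: 1

C7H8O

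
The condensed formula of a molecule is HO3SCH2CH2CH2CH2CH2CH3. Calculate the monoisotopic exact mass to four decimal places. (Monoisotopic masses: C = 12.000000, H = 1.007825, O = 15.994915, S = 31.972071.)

Element totals:
  C: 6
  H: 14
  O: 3
  S: 1
Molecular formula: C6H14O3S.
  M = 6(12.0) + 14(1.007825) + 3(15.994915) + 31.972071
    = 72.000000 + 14.109550 + 47.984745 + 31.972071 = 166.066366

166.0664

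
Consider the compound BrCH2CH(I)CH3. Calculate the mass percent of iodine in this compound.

Element totals:
  C: 3
  H: 6
  Br: 1
  I: 1
Molecular formula: C3H6BrI.
Molar mass = 248.889 g/mol.
Mass from I: 1 × 126.904 = 126.904 g/mol.
%I = 126.904 / 248.889 × 100 = 50.99%.

50.99%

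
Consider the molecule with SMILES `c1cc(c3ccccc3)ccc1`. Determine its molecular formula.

Atom tally by fragment:
  benzene ring core → C:6 H:6
  (− 1 ring H displaced by substituents)
  + C6H5 → C:6 H:5
Element totals:
  C: 12
  H: 10

C12H10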